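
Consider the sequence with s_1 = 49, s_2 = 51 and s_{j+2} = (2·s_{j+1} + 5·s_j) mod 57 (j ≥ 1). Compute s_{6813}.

17

Listing terms: s_1 = 49, s_2 = 51, s_3 = 5, s_4 = 37, s_5 = 42, s_6 = 41, s_7 = 7, s_8 = 48, s_9 = 17, s_{10} = 46, s_{11} = 6, s_{12} = 14, s_{13} = 1, s_{14} = 15, s_{15} = 35, s_{16} = 31, s_{17} = 9, s_{18} = 2, s_{19} = 49, s_{20} = 51.
Since (s_{19}, s_{20}) = (s_1, s_2) = (49, 51) (two consecutive terms determine the rest), the sequence is periodic with period 18.
So s_{6813} = s_{1 + ((6813-1) mod 18)} = s_9 = 17.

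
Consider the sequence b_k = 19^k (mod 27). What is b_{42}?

1

We have b_1 = 19, b_2 = 10, b_3 = 1, b_4 = 19.
The sequence repeats with period 3.
(42 - 1) mod 3 = 2, so b_{42} = b_3 = 1.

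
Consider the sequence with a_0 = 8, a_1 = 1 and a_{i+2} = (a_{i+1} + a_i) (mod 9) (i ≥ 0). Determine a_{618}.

6

We have a_0 = 8, a_1 = 1, a_2 = 0, a_3 = 1, a_4 = 1, a_5 = 2, a_6 = 3, a_7 = 5, a_8 = 8, a_9 = 4, a_{10} = 3, a_{11} = 7, a_{12} = 1, a_{13} = 8, a_{14} = 0, a_{15} = 8, a_{16} = 8, a_{17} = 7, a_{18} = 6, a_{19} = 4, a_{20} = 1, a_{21} = 5, a_{22} = 6, a_{23} = 2, a_{24} = 8, a_{25} = 1.
The sequence repeats with period 24.
(618 - 0) mod 24 = 18, so a_{618} = a_{18} = 6.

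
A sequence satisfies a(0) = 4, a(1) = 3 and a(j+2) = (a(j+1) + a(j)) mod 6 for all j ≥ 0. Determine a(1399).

Computing terms: a(0) = 4; a(1) = 3; a(2) = 1; a(3) = 4; a(4) = 5; a(5) = 3; a(6) = 2; a(7) = 5; a(8) = 1; a(9) = 0; a(10) = 1; a(11) = 1; a(12) = 2; a(13) = 3; a(14) = 5; a(15) = 2; a(16) = 1; a(17) = 3; a(18) = 4; a(19) = 1; a(20) = 5; a(21) = 0; a(22) = 5; a(23) = 5; a(24) = 4; a(25) = 3.
Since (a(24), a(25)) = (a(0), a(1)) = (4, 3) (two consecutive terms determine the rest), the sequence is periodic with period 24.
So a(1399) = a(0 + ((1399-0) mod 24)) = a(7) = 5.

5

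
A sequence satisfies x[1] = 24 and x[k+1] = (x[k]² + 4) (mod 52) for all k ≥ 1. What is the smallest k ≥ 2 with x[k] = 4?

5

x[1] = 24, x[2] = 8, x[3] = 16, x[4] = 0, x[5] = 4, x[6] = 20, x[7] = 40, x[8] = 44, x[9] = 16.
Since x[9] = x[3] = 16, the sequence is eventually periodic: after a pre-period of length 2 it cycles with period 6.
The value 4 first appears (with k ≥ 2) at x[5].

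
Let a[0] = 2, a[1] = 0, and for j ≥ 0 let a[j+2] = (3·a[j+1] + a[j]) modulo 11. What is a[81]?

a[0] = 2, a[1] = 0, a[2] = 2, a[3] = 6, a[4] = 9, a[5] = 0, a[6] = 9, a[7] = 5, a[8] = 2, a[9] = 0.
The sequence repeats with period 8.
(81 - 0) mod 8 = 1, so a[81] = a[1] = 0.

0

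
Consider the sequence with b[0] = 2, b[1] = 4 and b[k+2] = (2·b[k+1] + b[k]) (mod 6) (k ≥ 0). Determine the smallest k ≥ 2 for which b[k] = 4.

b[0] = 2,  b[1] = 4,  b[2] = 4,  b[3] = 0,  b[4] = 4,  b[5] = 2,  b[6] = 2,  b[7] = 0,  b[8] = 2,  b[9] = 4.
The sequence repeats with period 8.
The value 4 first appears (with k ≥ 2) at b[2].

2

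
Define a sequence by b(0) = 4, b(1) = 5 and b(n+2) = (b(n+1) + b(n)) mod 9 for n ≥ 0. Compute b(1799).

1

Listing terms: b(0) = 4; b(1) = 5; b(2) = 0; b(3) = 5; b(4) = 5; b(5) = 1; b(6) = 6; b(7) = 7; b(8) = 4; b(9) = 2; b(10) = 6; b(11) = 8; b(12) = 5; b(13) = 4; b(14) = 0; b(15) = 4; b(16) = 4; b(17) = 8; b(18) = 3; b(19) = 2; b(20) = 5; b(21) = 7; b(22) = 3; b(23) = 1; b(24) = 4; b(25) = 5.
Since (b(24), b(25)) = (b(0), b(1)) = (4, 5) (two consecutive terms determine the rest), the sequence is periodic with period 24.
(1799 - 0) mod 24 = 23, so b(1799) = b(23) = 1.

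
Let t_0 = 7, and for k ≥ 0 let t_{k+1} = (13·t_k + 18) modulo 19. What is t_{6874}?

18

Listing terms: t_0 = 7, t_1 = 14, t_2 = 10, t_3 = 15, t_4 = 4, t_5 = 13, t_6 = 16, t_7 = 17, t_8 = 11, t_9 = 9, t_{10} = 2, t_{11} = 6, t_{12} = 1, t_{13} = 12, t_{14} = 3, t_{15} = 0, t_{16} = 18, t_{17} = 5, t_{18} = 7.
The sequence repeats with period 18.
So t_{6874} = t_{0 + ((6874-0) mod 18)} = t_{16} = 18.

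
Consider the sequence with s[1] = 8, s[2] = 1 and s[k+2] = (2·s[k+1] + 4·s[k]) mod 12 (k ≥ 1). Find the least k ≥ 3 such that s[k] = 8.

Listing terms: s[1] = 8,  s[2] = 1,  s[3] = 10,  s[4] = 0,  s[5] = 4,  s[6] = 8,  s[7] = 8,  s[8] = 0,  s[9] = 8,  s[10] = 4,  s[11] = 4,  s[12] = 0,  s[13] = 4.
Since (s[12], s[13]) = (s[4], s[5]) = (0, 4) (two consecutive terms determine the rest), the sequence is eventually periodic: after a pre-period of length 3 it cycles with period 8.
The value 8 first appears (with k ≥ 3) at s[6].

6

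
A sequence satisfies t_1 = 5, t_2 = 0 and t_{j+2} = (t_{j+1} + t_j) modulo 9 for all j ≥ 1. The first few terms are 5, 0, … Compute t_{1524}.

t_1 = 5, t_2 = 0, t_3 = 5, t_4 = 5, t_5 = 1, t_6 = 6, t_7 = 7, t_8 = 4, t_9 = 2, t_{10} = 6, t_{11} = 8, t_{12} = 5, t_{13} = 4, t_{14} = 0, t_{15} = 4, t_{16} = 4, t_{17} = 8, t_{18} = 3, t_{19} = 2, t_{20} = 5, t_{21} = 7, t_{22} = 3, t_{23} = 1, t_{24} = 4, t_{25} = 5, t_{26} = 0.
The sequence repeats with period 24.
So t_{1524} = t_{1 + ((1524-1) mod 24)} = t_{12} = 5.

5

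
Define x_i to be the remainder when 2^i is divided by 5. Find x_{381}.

We have x_0 = 1,  x_1 = 2,  x_2 = 4,  x_3 = 3,  x_4 = 1.
The sequence repeats with period 4.
(381 - 0) mod 4 = 1, so x_{381} = x_1 = 2.

2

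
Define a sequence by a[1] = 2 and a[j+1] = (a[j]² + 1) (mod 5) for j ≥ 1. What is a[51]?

1

Listing terms: a[1] = 2,  a[2] = 0,  a[3] = 1,  a[4] = 2.
The sequence repeats with period 3.
(51 - 1) mod 3 = 2, so a[51] = a[3] = 1.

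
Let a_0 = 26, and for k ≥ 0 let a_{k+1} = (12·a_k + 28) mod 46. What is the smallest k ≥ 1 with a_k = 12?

Computing terms: a_0 = 26, a_1 = 18, a_2 = 14, a_3 = 12, a_4 = 34, a_5 = 22, a_6 = 16, a_7 = 36, a_8 = 0, a_9 = 28, a_{10} = 42, a_{11} = 26.
Since a_{11} = a_0 = 26, the sequence is periodic with period 11.
The value 12 first appears (with k ≥ 1) at a_3.

3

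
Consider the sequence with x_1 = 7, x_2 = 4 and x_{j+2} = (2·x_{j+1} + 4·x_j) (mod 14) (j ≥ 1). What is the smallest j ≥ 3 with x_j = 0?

9

x_1 = 7, x_2 = 4, x_3 = 8, x_4 = 4, x_5 = 12, x_6 = 12, x_7 = 2, x_8 = 10, x_9 = 0, x_{10} = 12, x_{11} = 10, x_{12} = 12, x_{13} = 8, x_{14} = 8, x_{15} = 6, x_{16} = 2, x_{17} = 0, x_{18} = 8, x_{19} = 2, x_{20} = 8, x_{21} = 10, x_{22} = 10, x_{23} = 4, x_{24} = 6, x_{25} = 0, x_{26} = 10, x_{27} = 6, x_{28} = 10, x_{29} = 2, x_{30} = 2, x_{31} = 12, x_{32} = 4, x_{33} = 0, x_{34} = 2, x_{35} = 4, x_{36} = 2, x_{37} = 6, x_{38} = 6, x_{39} = 8, x_{40} = 12, x_{41} = 0, x_{42} = 6, x_{43} = 12, x_{44} = 6, x_{45} = 4, x_{46} = 4, x_{47} = 10, x_{48} = 8, x_{49} = 0, x_{50} = 4, x_{51} = 8.
Since (x_{50}, x_{51}) = (x_2, x_3) = (4, 8) (two consecutive terms determine the rest), the sequence is eventually periodic: after a pre-period of length 1 it cycles with period 48.
The value 0 first appears (with j ≥ 3) at x_9.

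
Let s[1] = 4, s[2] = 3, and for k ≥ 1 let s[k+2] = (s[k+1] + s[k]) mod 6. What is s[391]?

s[1] = 4, s[2] = 3, s[3] = 1, s[4] = 4, s[5] = 5, s[6] = 3, s[7] = 2, s[8] = 5, s[9] = 1, s[10] = 0, s[11] = 1, s[12] = 1, s[13] = 2, s[14] = 3, s[15] = 5, s[16] = 2, s[17] = 1, s[18] = 3, s[19] = 4, s[20] = 1, s[21] = 5, s[22] = 0, s[23] = 5, s[24] = 5, s[25] = 4, s[26] = 3.
Since (s[25], s[26]) = (s[1], s[2]) = (4, 3) (two consecutive terms determine the rest), the sequence is periodic with period 24.
So s[391] = s[1 + ((391-1) mod 24)] = s[7] = 2.

2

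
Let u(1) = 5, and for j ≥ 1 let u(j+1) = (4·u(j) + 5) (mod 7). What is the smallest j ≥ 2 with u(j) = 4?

Listing terms: u(1) = 5; u(2) = 4; u(3) = 0; u(4) = 5.
The sequence repeats with period 3.
The value 4 first appears (with j ≥ 2) at u(2).

2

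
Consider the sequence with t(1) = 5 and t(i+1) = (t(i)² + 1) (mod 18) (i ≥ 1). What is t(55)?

Listing terms: t(1) = 5,  t(2) = 8,  t(3) = 11,  t(4) = 14,  t(5) = 17,  t(6) = 2,  t(7) = 5.
The sequence repeats with period 6.
(55 - 1) mod 6 = 0, so t(55) = t(1) = 5.

5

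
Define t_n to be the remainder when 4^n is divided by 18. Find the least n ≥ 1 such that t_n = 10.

3

Computing terms: t_0 = 1,  t_1 = 4,  t_2 = 16,  t_3 = 10,  t_4 = 4.
Since t_4 = t_1 = 4, the sequence is eventually periodic: after a pre-period of length 1 it cycles with period 3.
The value 10 first appears (with n ≥ 1) at t_3.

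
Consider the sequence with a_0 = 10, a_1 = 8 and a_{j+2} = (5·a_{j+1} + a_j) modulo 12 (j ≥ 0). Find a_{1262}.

10

Listing terms: a_0 = 10, a_1 = 8, a_2 = 2, a_3 = 6, a_4 = 8, a_5 = 10, a_6 = 10, a_7 = 0, a_8 = 10, a_9 = 2, a_{10} = 8, a_{11} = 6, a_{12} = 2, a_{13} = 4, a_{14} = 10, a_{15} = 6, a_{16} = 4, a_{17} = 2, a_{18} = 2, a_{19} = 0, a_{20} = 2, a_{21} = 10, a_{22} = 4, a_{23} = 6, a_{24} = 10, a_{25} = 8.
Since (a_{24}, a_{25}) = (a_0, a_1) = (10, 8) (two consecutive terms determine the rest), the sequence is periodic with period 24.
So a_{1262} = a_{0 + ((1262-0) mod 24)} = a_{14} = 10.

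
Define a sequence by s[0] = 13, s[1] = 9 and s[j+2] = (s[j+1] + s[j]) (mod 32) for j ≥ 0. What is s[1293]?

We have s[0] = 13,  s[1] = 9,  s[2] = 22,  s[3] = 31,  s[4] = 21,  s[5] = 20,  s[6] = 9,  s[7] = 29,  s[8] = 6,  s[9] = 3,  s[10] = 9,  s[11] = 12,  s[12] = 21,  s[13] = 1,  s[14] = 22,  s[15] = 23,  s[16] = 13,  s[17] = 4,  s[18] = 17,  s[19] = 21,  s[20] = 6,  s[21] = 27,  s[22] = 1,  s[23] = 28,  s[24] = 29,  s[25] = 25,  s[26] = 22,  s[27] = 15,  s[28] = 5,  s[29] = 20,  s[30] = 25,  s[31] = 13,  s[32] = 6,  s[33] = 19,  s[34] = 25,  s[35] = 12,  s[36] = 5,  s[37] = 17,  s[38] = 22,  s[39] = 7,  s[40] = 29,  s[41] = 4,  s[42] = 1,  s[43] = 5,  s[44] = 6,  s[45] = 11,  s[46] = 17,  s[47] = 28,  s[48] = 13,  s[49] = 9.
Since (s[48], s[49]) = (s[0], s[1]) = (13, 9) (two consecutive terms determine the rest), the sequence is periodic with period 48.
(1293 - 0) mod 48 = 45, so s[1293] = s[45] = 11.

11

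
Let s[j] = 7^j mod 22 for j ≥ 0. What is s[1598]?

9

s[0] = 1, s[1] = 7, s[2] = 5, s[3] = 13, s[4] = 3, s[5] = 21, s[6] = 15, s[7] = 17, s[8] = 9, s[9] = 19, s[10] = 1.
Since s[10] = s[0] = 1, the sequence is periodic with period 10.
(1598 - 0) mod 10 = 8, so s[1598] = s[8] = 9.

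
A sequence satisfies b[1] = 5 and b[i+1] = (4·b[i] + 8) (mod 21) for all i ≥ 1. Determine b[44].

b[1] = 5,  b[2] = 7,  b[3] = 15,  b[4] = 5.
Since b[4] = b[1] = 5, the sequence is periodic with period 3.
So b[44] = b[1 + ((44-1) mod 3)] = b[2] = 7.

7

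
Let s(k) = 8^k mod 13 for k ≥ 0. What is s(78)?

12

s(0) = 1; s(1) = 8; s(2) = 12; s(3) = 5; s(4) = 1.
The sequence repeats with period 4.
So s(78) = s(0 + ((78-0) mod 4)) = s(2) = 12.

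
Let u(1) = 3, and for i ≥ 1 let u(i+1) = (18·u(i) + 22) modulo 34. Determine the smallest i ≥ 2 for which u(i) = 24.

Computing terms: u(1) = 3, u(2) = 8, u(3) = 30, u(4) = 18, u(5) = 6, u(6) = 28, u(7) = 16, u(8) = 4, u(9) = 26, u(10) = 14, u(11) = 2, u(12) = 24, u(13) = 12, u(14) = 0, u(15) = 22, u(16) = 10, u(17) = 32, u(18) = 20, u(19) = 8.
Since u(19) = u(2) = 8, the sequence is eventually periodic: after a pre-period of length 1 it cycles with period 17.
The value 24 first appears (with i ≥ 2) at u(12).

12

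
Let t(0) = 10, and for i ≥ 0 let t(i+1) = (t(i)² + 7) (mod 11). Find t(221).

5

t(0) = 10,  t(1) = 8,  t(2) = 5,  t(3) = 10.
Since t(3) = t(0) = 10, the sequence is periodic with period 3.
So t(221) = t(0 + ((221-0) mod 3)) = t(2) = 5.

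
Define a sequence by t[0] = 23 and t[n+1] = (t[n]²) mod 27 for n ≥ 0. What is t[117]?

7

Listing terms: t[0] = 23, t[1] = 16, t[2] = 13, t[3] = 7, t[4] = 22, t[5] = 25, t[6] = 4, t[7] = 16.
Since t[7] = t[1] = 16, the sequence is eventually periodic: after a pre-period of length 1 it cycles with period 6.
For n ≥ 1, t[n] depends only on (n - 1) mod 6. (117 - 1) mod 6 = 2, so t[117] = t[3] = 7.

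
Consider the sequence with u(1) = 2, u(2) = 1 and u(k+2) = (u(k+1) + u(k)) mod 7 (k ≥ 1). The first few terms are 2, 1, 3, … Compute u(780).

Listing terms: u(1) = 2, u(2) = 1, u(3) = 3, u(4) = 4, u(5) = 0, u(6) = 4, u(7) = 4, u(8) = 1, u(9) = 5, u(10) = 6, u(11) = 4, u(12) = 3, u(13) = 0, u(14) = 3, u(15) = 3, u(16) = 6, u(17) = 2, u(18) = 1.
The sequence repeats with period 16.
(780 - 1) mod 16 = 11, so u(780) = u(12) = 3.

3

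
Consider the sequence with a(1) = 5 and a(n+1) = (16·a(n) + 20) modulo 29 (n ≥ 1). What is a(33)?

12

a(1) = 5,  a(2) = 13,  a(3) = 25,  a(4) = 14,  a(5) = 12,  a(6) = 9,  a(7) = 19,  a(8) = 5.
Since a(8) = a(1) = 5, the sequence is periodic with period 7.
So a(33) = a(1 + ((33-1) mod 7)) = a(5) = 12.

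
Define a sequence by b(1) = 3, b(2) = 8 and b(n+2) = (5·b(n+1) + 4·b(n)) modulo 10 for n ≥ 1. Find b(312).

2

Computing terms: b(1) = 3,  b(2) = 8,  b(3) = 2,  b(4) = 2,  b(5) = 8,  b(6) = 8,  b(7) = 2.
Since (b(6), b(7)) = (b(2), b(3)) = (8, 2) (two consecutive terms determine the rest), the sequence is eventually periodic: after a pre-period of length 1 it cycles with period 4.
For n ≥ 2, b(n) depends only on (n - 2) mod 4. (312 - 2) mod 4 = 2, so b(312) = b(4) = 2.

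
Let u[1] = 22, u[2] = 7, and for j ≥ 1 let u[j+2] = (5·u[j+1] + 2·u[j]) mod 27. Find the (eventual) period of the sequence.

Computing terms: u[1] = 22, u[2] = 7, u[3] = 25, u[4] = 4, u[5] = 16, u[6] = 7, u[7] = 13, u[8] = 25, u[9] = 16, u[10] = 22, u[11] = 7.
Since (u[10], u[11]) = (u[1], u[2]) = (22, 7) (two consecutive terms determine the rest), the sequence is periodic with period 9.

9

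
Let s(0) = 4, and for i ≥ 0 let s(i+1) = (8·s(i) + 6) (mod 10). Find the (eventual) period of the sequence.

Listing terms: s(0) = 4; s(1) = 8; s(2) = 0; s(3) = 6; s(4) = 4.
Since s(4) = s(0) = 4, the sequence is periodic with period 4.

4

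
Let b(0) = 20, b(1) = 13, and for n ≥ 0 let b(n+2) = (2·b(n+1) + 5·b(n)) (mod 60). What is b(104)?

Listing terms: b(0) = 20, b(1) = 13, b(2) = 6, b(3) = 17, b(4) = 4, b(5) = 33, b(6) = 26, b(7) = 37, b(8) = 24, b(9) = 53, b(10) = 46, b(11) = 57, b(12) = 44, b(13) = 13, b(14) = 6.
Since (b(13), b(14)) = (b(1), b(2)) = (13, 6) (two consecutive terms determine the rest), the sequence is eventually periodic: after a pre-period of length 1 it cycles with period 12.
For n ≥ 1, b(n) depends only on (n - 1) mod 12. (104 - 1) mod 12 = 7, so b(104) = b(8) = 24.

24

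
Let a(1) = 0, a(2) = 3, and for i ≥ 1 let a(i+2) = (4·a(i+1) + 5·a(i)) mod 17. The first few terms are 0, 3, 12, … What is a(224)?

4

Listing terms: a(1) = 0; a(2) = 3; a(3) = 12; a(4) = 12; a(5) = 6; a(6) = 16; a(7) = 9; a(8) = 14; a(9) = 16; a(10) = 15; a(11) = 4; a(12) = 6; a(13) = 10; a(14) = 2; a(15) = 7; a(16) = 4; a(17) = 0; a(18) = 3.
Since (a(17), a(18)) = (a(1), a(2)) = (0, 3) (two consecutive terms determine the rest), the sequence is periodic with period 16.
So a(224) = a(1 + ((224-1) mod 16)) = a(16) = 4.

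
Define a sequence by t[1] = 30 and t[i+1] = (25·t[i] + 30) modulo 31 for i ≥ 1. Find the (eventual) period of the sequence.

3

Listing terms: t[1] = 30,  t[2] = 5,  t[3] = 0,  t[4] = 30.
Since t[4] = t[1] = 30, the sequence is periodic with period 3.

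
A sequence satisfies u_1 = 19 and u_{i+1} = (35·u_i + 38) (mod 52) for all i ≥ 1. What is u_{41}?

Listing terms: u_1 = 19,  u_2 = 27,  u_3 = 47,  u_4 = 19.
Since u_4 = u_1 = 19, the sequence is periodic with period 3.
So u_{41} = u_{1 + ((41-1) mod 3)} = u_2 = 27.

27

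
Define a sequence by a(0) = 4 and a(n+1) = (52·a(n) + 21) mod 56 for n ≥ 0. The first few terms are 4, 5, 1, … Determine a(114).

25

Computing terms: a(0) = 4, a(1) = 5, a(2) = 1, a(3) = 17, a(4) = 9, a(5) = 41, a(6) = 25, a(7) = 33, a(8) = 1.
Since a(8) = a(2) = 1, the sequence is eventually periodic: after a pre-period of length 2 it cycles with period 6.
For n ≥ 2, a(n) depends only on (n - 2) mod 6. (114 - 2) mod 6 = 4, so a(114) = a(6) = 25.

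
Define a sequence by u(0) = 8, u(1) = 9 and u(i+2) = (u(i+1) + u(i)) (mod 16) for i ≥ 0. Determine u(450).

0

We have u(0) = 8,  u(1) = 9,  u(2) = 1,  u(3) = 10,  u(4) = 11,  u(5) = 5,  u(6) = 0,  u(7) = 5,  u(8) = 5,  u(9) = 10,  u(10) = 15,  u(11) = 9,  u(12) = 8,  u(13) = 1,  u(14) = 9,  u(15) = 10,  u(16) = 3,  u(17) = 13,  u(18) = 0,  u(19) = 13,  u(20) = 13,  u(21) = 10,  u(22) = 7,  u(23) = 1,  u(24) = 8,  u(25) = 9.
Since (u(24), u(25)) = (u(0), u(1)) = (8, 9) (two consecutive terms determine the rest), the sequence is periodic with period 24.
So u(450) = u(0 + ((450-0) mod 24)) = u(18) = 0.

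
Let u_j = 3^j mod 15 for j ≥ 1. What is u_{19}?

We have u_1 = 3; u_2 = 9; u_3 = 12; u_4 = 6; u_5 = 3.
The sequence repeats with period 4.
So u_{19} = u_{1 + ((19-1) mod 4)} = u_3 = 12.

12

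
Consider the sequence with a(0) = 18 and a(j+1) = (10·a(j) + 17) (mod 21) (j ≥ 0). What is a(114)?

a(0) = 18; a(1) = 8; a(2) = 13; a(3) = 0; a(4) = 17; a(5) = 19; a(6) = 18.
The sequence repeats with period 6.
(114 - 0) mod 6 = 0, so a(114) = a(0) = 18.

18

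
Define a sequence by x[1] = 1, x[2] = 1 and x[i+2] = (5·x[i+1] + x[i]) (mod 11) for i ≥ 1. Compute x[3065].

4

Listing terms: x[1] = 1, x[2] = 1, x[3] = 6, x[4] = 9, x[5] = 7, x[6] = 0, x[7] = 7, x[8] = 2, x[9] = 6, x[10] = 10, x[11] = 1, x[12] = 4, x[13] = 10, x[14] = 10, x[15] = 5, x[16] = 2, x[17] = 4, x[18] = 0, x[19] = 4, x[20] = 9, x[21] = 5, x[22] = 1, x[23] = 10, x[24] = 7, x[25] = 1, x[26] = 1.
Since (x[25], x[26]) = (x[1], x[2]) = (1, 1) (two consecutive terms determine the rest), the sequence is periodic with period 24.
(3065 - 1) mod 24 = 16, so x[3065] = x[17] = 4.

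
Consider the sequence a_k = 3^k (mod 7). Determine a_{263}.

5

We have a_0 = 1; a_1 = 3; a_2 = 2; a_3 = 6; a_4 = 4; a_5 = 5; a_6 = 1.
The sequence repeats with period 6.
So a_{263} = a_{0 + ((263-0) mod 6)} = a_5 = 5.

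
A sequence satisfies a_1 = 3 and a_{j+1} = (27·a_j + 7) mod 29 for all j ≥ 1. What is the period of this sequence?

28

a_1 = 3; a_2 = 1; a_3 = 5; a_4 = 26; a_5 = 13; a_6 = 10; a_7 = 16; a_8 = 4; a_9 = 28; a_{10} = 9; a_{11} = 18; a_{12} = 0; a_{13} = 7; a_{14} = 22; a_{15} = 21; a_{16} = 23; a_{17} = 19; a_{18} = 27; a_{19} = 11; a_{20} = 14; a_{21} = 8; a_{22} = 20; a_{23} = 25; a_{24} = 15; a_{25} = 6; a_{26} = 24; a_{27} = 17; a_{28} = 2; a_{29} = 3.
The sequence repeats with period 28.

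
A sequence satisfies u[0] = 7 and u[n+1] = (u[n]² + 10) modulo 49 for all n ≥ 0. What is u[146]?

12

We have u[0] = 7,  u[1] = 10,  u[2] = 12,  u[3] = 7.
The sequence repeats with period 3.
(146 - 0) mod 3 = 2, so u[146] = u[2] = 12.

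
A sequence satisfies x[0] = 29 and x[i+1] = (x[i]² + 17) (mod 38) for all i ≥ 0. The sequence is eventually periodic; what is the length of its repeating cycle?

x[0] = 29; x[1] = 22; x[2] = 7; x[3] = 28; x[4] = 3; x[5] = 26; x[6] = 9; x[7] = 22.
Since x[7] = x[1] = 22, the sequence is eventually periodic: after a pre-period of length 1 it cycles with period 6.

6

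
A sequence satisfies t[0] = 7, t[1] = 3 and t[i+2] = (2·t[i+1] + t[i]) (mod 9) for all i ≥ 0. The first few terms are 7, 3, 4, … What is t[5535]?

7

We have t[0] = 7,  t[1] = 3,  t[2] = 4,  t[3] = 2,  t[4] = 8,  t[5] = 0,  t[6] = 8,  t[7] = 7,  t[8] = 4,  t[9] = 6,  t[10] = 7,  t[11] = 2,  t[12] = 2,  t[13] = 6,  t[14] = 5,  t[15] = 7,  t[16] = 1,  t[17] = 0,  t[18] = 1,  t[19] = 2,  t[20] = 5,  t[21] = 3,  t[22] = 2,  t[23] = 7,  t[24] = 7,  t[25] = 3.
Since (t[24], t[25]) = (t[0], t[1]) = (7, 3) (two consecutive terms determine the rest), the sequence is periodic with period 24.
(5535 - 0) mod 24 = 15, so t[5535] = t[15] = 7.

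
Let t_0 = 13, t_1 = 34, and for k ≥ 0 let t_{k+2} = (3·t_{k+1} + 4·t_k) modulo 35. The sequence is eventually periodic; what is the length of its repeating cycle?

Computing terms: t_0 = 13,  t_1 = 34,  t_2 = 14,  t_3 = 3,  t_4 = 30,  t_5 = 32,  t_6 = 6,  t_7 = 6,  t_8 = 7,  t_9 = 10,  t_{10} = 23,  t_{11} = 4,  t_{12} = 34,  t_{13} = 13,  t_{14} = 0,  t_{15} = 17,  t_{16} = 16,  t_{17} = 11,  t_{18} = 27,  t_{19} = 20,  t_{20} = 28,  t_{21} = 24,  t_{22} = 9,  t_{23} = 18,  t_{24} = 20,  t_{25} = 27,  t_{26} = 21,  t_{27} = 31,  t_{28} = 2,  t_{29} = 25,  t_{30} = 13,  t_{31} = 34.
Since (t_{30}, t_{31}) = (t_0, t_1) = (13, 34) (two consecutive terms determine the rest), the sequence is periodic with period 30.

30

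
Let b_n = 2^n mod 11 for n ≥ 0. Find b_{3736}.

We have b_0 = 1; b_1 = 2; b_2 = 4; b_3 = 8; b_4 = 5; b_5 = 10; b_6 = 9; b_7 = 7; b_8 = 3; b_9 = 6; b_{10} = 1.
Since b_{10} = b_0 = 1, the sequence is periodic with period 10.
(3736 - 0) mod 10 = 6, so b_{3736} = b_6 = 9.

9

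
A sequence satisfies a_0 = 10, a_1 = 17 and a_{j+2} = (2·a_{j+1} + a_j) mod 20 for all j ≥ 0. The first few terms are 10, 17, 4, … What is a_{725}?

13

Listing terms: a_0 = 10; a_1 = 17; a_2 = 4; a_3 = 5; a_4 = 14; a_5 = 13; a_6 = 0; a_7 = 13; a_8 = 6; a_9 = 5; a_{10} = 16; a_{11} = 17; a_{12} = 10; a_{13} = 17.
The sequence repeats with period 12.
(725 - 0) mod 12 = 5, so a_{725} = a_5 = 13.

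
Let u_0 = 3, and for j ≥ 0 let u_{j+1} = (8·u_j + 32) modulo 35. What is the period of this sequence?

We have u_0 = 3; u_1 = 21; u_2 = 25; u_3 = 22; u_4 = 33; u_5 = 16; u_6 = 20; u_7 = 17; u_8 = 28; u_9 = 11; u_{10} = 15; u_{11} = 12; u_{12} = 23; u_{13} = 6; u_{14} = 10; u_{15} = 7; u_{16} = 18; u_{17} = 1; u_{18} = 5; u_{19} = 2; u_{20} = 13; u_{21} = 31; u_{22} = 0; u_{23} = 32; u_{24} = 8; u_{25} = 26; u_{26} = 30; u_{27} = 27; u_{28} = 3.
The sequence repeats with period 28.

28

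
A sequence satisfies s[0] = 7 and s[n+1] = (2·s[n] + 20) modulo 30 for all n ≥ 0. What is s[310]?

Computing terms: s[0] = 7; s[1] = 4; s[2] = 28; s[3] = 16; s[4] = 22; s[5] = 4.
Since s[5] = s[1] = 4, the sequence is eventually periodic: after a pre-period of length 1 it cycles with period 4.
For n ≥ 1, s[n] depends only on (n - 1) mod 4. (310 - 1) mod 4 = 1, so s[310] = s[2] = 28.

28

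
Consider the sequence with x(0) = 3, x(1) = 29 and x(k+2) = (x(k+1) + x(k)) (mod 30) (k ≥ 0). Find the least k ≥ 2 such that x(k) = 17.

Computing terms: x(0) = 3,  x(1) = 29,  x(2) = 2,  x(3) = 1,  x(4) = 3,  x(5) = 4,  x(6) = 7,  x(7) = 11,  x(8) = 18,  x(9) = 29,  x(10) = 17,  x(11) = 16,  x(12) = 3,  x(13) = 19,  x(14) = 22,  x(15) = 11,  x(16) = 3,  x(17) = 14,  x(18) = 17,  x(19) = 1,  x(20) = 18,  x(21) = 19,  x(22) = 7,  x(23) = 26,  x(24) = 3,  x(25) = 29.
Since (x(24), x(25)) = (x(0), x(1)) = (3, 29) (two consecutive terms determine the rest), the sequence is periodic with period 24.
The value 17 first appears (with k ≥ 2) at x(10).

10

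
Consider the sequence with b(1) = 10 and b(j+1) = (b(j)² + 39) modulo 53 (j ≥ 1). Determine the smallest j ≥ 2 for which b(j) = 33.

2

b(1) = 10, b(2) = 33, b(3) = 15, b(4) = 52, b(5) = 40, b(6) = 49, b(7) = 2, b(8) = 43, b(9) = 33.
Since b(9) = b(2) = 33, the sequence is eventually periodic: after a pre-period of length 1 it cycles with period 7.
The value 33 first appears (with j ≥ 2) at b(2).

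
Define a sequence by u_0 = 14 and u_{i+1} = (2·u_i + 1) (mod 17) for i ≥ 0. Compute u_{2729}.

12

Listing terms: u_0 = 14,  u_1 = 12,  u_2 = 8,  u_3 = 0,  u_4 = 1,  u_5 = 3,  u_6 = 7,  u_7 = 15,  u_8 = 14.
Since u_8 = u_0 = 14, the sequence is periodic with period 8.
So u_{2729} = u_{0 + ((2729-0) mod 8)} = u_1 = 12.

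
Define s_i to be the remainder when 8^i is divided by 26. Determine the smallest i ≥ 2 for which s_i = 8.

5

We have s_1 = 8, s_2 = 12, s_3 = 18, s_4 = 14, s_5 = 8.
The sequence repeats with period 4.
The value 8 next appears (with i ≥ 2) at s_5.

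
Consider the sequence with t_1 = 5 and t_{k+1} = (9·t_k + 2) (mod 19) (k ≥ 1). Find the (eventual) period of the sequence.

We have t_1 = 5, t_2 = 9, t_3 = 7, t_4 = 8, t_5 = 17, t_6 = 3, t_7 = 10, t_8 = 16, t_9 = 13, t_{10} = 5.
The sequence repeats with period 9.

9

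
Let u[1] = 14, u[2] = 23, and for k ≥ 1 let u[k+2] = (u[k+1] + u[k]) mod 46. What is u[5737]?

Listing terms: u[1] = 14, u[2] = 23, u[3] = 37, u[4] = 14, u[5] = 5, u[6] = 19, u[7] = 24, u[8] = 43, u[9] = 21, u[10] = 18, u[11] = 39, u[12] = 11, u[13] = 4, u[14] = 15, u[15] = 19, u[16] = 34, u[17] = 7, u[18] = 41, u[19] = 2, u[20] = 43, u[21] = 45, u[22] = 42, u[23] = 41, u[24] = 37, u[25] = 32, u[26] = 23, u[27] = 9, u[28] = 32, u[29] = 41, u[30] = 27, u[31] = 22, u[32] = 3, u[33] = 25, u[34] = 28, u[35] = 7, u[36] = 35, u[37] = 42, u[38] = 31, u[39] = 27, u[40] = 12, u[41] = 39, u[42] = 5, u[43] = 44, u[44] = 3, u[45] = 1, u[46] = 4, u[47] = 5, u[48] = 9, u[49] = 14, u[50] = 23.
The sequence repeats with period 48.
So u[5737] = u[1 + ((5737-1) mod 48)] = u[25] = 32.

32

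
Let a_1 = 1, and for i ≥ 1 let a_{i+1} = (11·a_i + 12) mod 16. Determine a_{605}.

1

Listing terms: a_1 = 1,  a_2 = 7,  a_3 = 9,  a_4 = 15,  a_5 = 1.
Since a_5 = a_1 = 1, the sequence is periodic with period 4.
(605 - 1) mod 4 = 0, so a_{605} = a_1 = 1.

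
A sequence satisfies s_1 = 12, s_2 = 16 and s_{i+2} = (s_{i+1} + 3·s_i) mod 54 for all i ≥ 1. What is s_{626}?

Computing terms: s_1 = 12, s_2 = 16, s_3 = 52, s_4 = 46, s_5 = 40, s_6 = 16, s_7 = 28, s_8 = 22, s_9 = 52, s_{10} = 10, s_{11} = 4, s_{12} = 34, s_{13} = 46, s_{14} = 40.
Since (s_{13}, s_{14}) = (s_4, s_5) = (46, 40) (two consecutive terms determine the rest), the sequence is eventually periodic: after a pre-period of length 3 it cycles with period 9.
For i ≥ 4, s_i depends only on (i - 4) mod 9. (626 - 4) mod 9 = 1, so s_{626} = s_5 = 40.

40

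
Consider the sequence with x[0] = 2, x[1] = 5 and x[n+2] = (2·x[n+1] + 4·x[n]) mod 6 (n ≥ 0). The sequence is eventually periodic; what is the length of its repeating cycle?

Listing terms: x[0] = 2,  x[1] = 5,  x[2] = 0,  x[3] = 2,  x[4] = 4,  x[5] = 4,  x[6] = 0,  x[7] = 4,  x[8] = 2,  x[9] = 2,  x[10] = 0,  x[11] = 2.
Since (x[10], x[11]) = (x[2], x[3]) = (0, 2) (two consecutive terms determine the rest), the sequence is eventually periodic: after a pre-period of length 2 it cycles with period 8.

8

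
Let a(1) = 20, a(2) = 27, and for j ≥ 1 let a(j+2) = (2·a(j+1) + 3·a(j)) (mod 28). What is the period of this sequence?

12

We have a(1) = 20,  a(2) = 27,  a(3) = 2,  a(4) = 1,  a(5) = 8,  a(6) = 19,  a(7) = 6,  a(8) = 13,  a(9) = 16,  a(10) = 15,  a(11) = 22,  a(12) = 5,  a(13) = 20,  a(14) = 27.
The sequence repeats with period 12.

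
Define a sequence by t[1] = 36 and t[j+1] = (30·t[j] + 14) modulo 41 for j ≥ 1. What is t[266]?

We have t[1] = 36,  t[2] = 28,  t[3] = 34,  t[4] = 9,  t[5] = 38,  t[6] = 6,  t[7] = 30,  t[8] = 12,  t[9] = 5,  t[10] = 0,  t[11] = 14,  t[12] = 24,  t[13] = 37,  t[14] = 17,  t[15] = 32,  t[16] = 31,  t[17] = 1,  t[18] = 3,  t[19] = 22,  t[20] = 18,  t[21] = 21,  t[22] = 29,  t[23] = 23,  t[24] = 7,  t[25] = 19,  t[26] = 10,  t[27] = 27,  t[28] = 4,  t[29] = 11,  t[30] = 16,  t[31] = 2,  t[32] = 33,  t[33] = 20,  t[34] = 40,  t[35] = 25,  t[36] = 26,  t[37] = 15,  t[38] = 13,  t[39] = 35,  t[40] = 39,  t[41] = 36.
Since t[41] = t[1] = 36, the sequence is periodic with period 40.
(266 - 1) mod 40 = 25, so t[266] = t[26] = 10.

10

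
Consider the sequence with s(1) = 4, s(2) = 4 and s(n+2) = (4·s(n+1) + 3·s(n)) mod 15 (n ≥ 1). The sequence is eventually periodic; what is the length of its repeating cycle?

24

s(1) = 4; s(2) = 4; s(3) = 13; s(4) = 4; s(5) = 10; s(6) = 7; s(7) = 13; s(8) = 13; s(9) = 1; s(10) = 13; s(11) = 10; s(12) = 4; s(13) = 1; s(14) = 1; s(15) = 7; s(16) = 1; s(17) = 10; s(18) = 13; s(19) = 7; s(20) = 7; s(21) = 4; s(22) = 7; s(23) = 10; s(24) = 1; s(25) = 4; s(26) = 4.
Since (s(25), s(26)) = (s(1), s(2)) = (4, 4) (two consecutive terms determine the rest), the sequence is periodic with period 24.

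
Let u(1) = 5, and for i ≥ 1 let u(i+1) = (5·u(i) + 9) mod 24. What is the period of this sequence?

Listing terms: u(1) = 5, u(2) = 10, u(3) = 11, u(4) = 16, u(5) = 17, u(6) = 22, u(7) = 23, u(8) = 4, u(9) = 5.
Since u(9) = u(1) = 5, the sequence is periodic with period 8.

8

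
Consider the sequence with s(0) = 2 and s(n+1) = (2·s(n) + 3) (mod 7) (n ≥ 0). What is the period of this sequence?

3

s(0) = 2,  s(1) = 0,  s(2) = 3,  s(3) = 2.
Since s(3) = s(0) = 2, the sequence is periodic with period 3.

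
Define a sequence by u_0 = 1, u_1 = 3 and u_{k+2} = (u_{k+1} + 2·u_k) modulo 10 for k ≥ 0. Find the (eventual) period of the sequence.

We have u_0 = 1, u_1 = 3, u_2 = 5, u_3 = 1, u_4 = 1, u_5 = 3.
Since (u_4, u_5) = (u_0, u_1) = (1, 3) (two consecutive terms determine the rest), the sequence is periodic with period 4.

4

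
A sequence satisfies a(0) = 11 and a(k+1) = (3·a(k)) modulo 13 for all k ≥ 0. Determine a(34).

Listing terms: a(0) = 11; a(1) = 7; a(2) = 8; a(3) = 11.
Since a(3) = a(0) = 11, the sequence is periodic with period 3.
So a(34) = a(0 + ((34-0) mod 3)) = a(1) = 7.

7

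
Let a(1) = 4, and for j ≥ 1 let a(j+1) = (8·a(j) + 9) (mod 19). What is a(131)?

Listing terms: a(1) = 4,  a(2) = 3,  a(3) = 14,  a(4) = 7,  a(5) = 8,  a(6) = 16,  a(7) = 4.
The sequence repeats with period 6.
So a(131) = a(1 + ((131-1) mod 6)) = a(5) = 8.

8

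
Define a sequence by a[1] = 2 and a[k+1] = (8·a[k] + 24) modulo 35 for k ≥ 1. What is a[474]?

0

a[1] = 2; a[2] = 5; a[3] = 29; a[4] = 11; a[5] = 7; a[6] = 10; a[7] = 34; a[8] = 16; a[9] = 12; a[10] = 15; a[11] = 4; a[12] = 21; a[13] = 17; a[14] = 20; a[15] = 9; a[16] = 26; a[17] = 22; a[18] = 25; a[19] = 14; a[20] = 31; a[21] = 27; a[22] = 30; a[23] = 19; a[24] = 1; a[25] = 32; a[26] = 0; a[27] = 24; a[28] = 6; a[29] = 2.
Since a[29] = a[1] = 2, the sequence is periodic with period 28.
So a[474] = a[1 + ((474-1) mod 28)] = a[26] = 0.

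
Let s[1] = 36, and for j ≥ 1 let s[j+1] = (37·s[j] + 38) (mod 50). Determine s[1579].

18

Computing terms: s[1] = 36, s[2] = 20, s[3] = 28, s[4] = 24, s[5] = 26, s[6] = 0, s[7] = 38, s[8] = 44, s[9] = 16, s[10] = 30, s[11] = 48, s[12] = 14, s[13] = 6, s[14] = 10, s[15] = 8, s[16] = 34, s[17] = 46, s[18] = 40, s[19] = 18, s[20] = 4, s[21] = 36.
Since s[21] = s[1] = 36, the sequence is periodic with period 20.
So s[1579] = s[1 + ((1579-1) mod 20)] = s[19] = 18.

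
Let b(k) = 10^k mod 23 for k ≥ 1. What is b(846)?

We have b(1) = 10, b(2) = 8, b(3) = 11, b(4) = 18, b(5) = 19, b(6) = 6, b(7) = 14, b(8) = 2, b(9) = 20, b(10) = 16, b(11) = 22, b(12) = 13, b(13) = 15, b(14) = 12, b(15) = 5, b(16) = 4, b(17) = 17, b(18) = 9, b(19) = 21, b(20) = 3, b(21) = 7, b(22) = 1, b(23) = 10.
The sequence repeats with period 22.
(846 - 1) mod 22 = 9, so b(846) = b(10) = 16.

16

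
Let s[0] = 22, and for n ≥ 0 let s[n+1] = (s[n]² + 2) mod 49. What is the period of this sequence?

Computing terms: s[0] = 22; s[1] = 45; s[2] = 18; s[3] = 32; s[4] = 46; s[5] = 11; s[6] = 25; s[7] = 39; s[8] = 4; s[9] = 18.
Since s[9] = s[2] = 18, the sequence is eventually periodic: after a pre-period of length 2 it cycles with period 7.

7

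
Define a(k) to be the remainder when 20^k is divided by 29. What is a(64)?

Listing terms: a(0) = 1,  a(1) = 20,  a(2) = 23,  a(3) = 25,  a(4) = 7,  a(5) = 24,  a(6) = 16,  a(7) = 1.
The sequence repeats with period 7.
(64 - 0) mod 7 = 1, so a(64) = a(1) = 20.

20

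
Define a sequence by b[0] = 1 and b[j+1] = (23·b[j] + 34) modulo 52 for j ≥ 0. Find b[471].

Computing terms: b[0] = 1,  b[1] = 5,  b[2] = 45,  b[3] = 29,  b[4] = 25,  b[5] = 37,  b[6] = 1.
The sequence repeats with period 6.
(471 - 0) mod 6 = 3, so b[471] = b[3] = 29.

29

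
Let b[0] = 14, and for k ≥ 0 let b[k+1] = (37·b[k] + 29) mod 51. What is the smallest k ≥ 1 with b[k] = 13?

13

We have b[0] = 14; b[1] = 37; b[2] = 21; b[3] = 41; b[4] = 16; b[5] = 9; b[6] = 5; b[7] = 10; b[8] = 42; b[9] = 2; b[10] = 1; b[11] = 15; b[12] = 23; b[13] = 13; b[14] = 0; b[15] = 29; b[16] = 31; b[17] = 3; b[18] = 38; b[19] = 7; b[20] = 33; b[21] = 26; b[22] = 22; b[23] = 27; b[24] = 8; b[25] = 19; b[26] = 18; b[27] = 32; b[28] = 40; b[29] = 30; b[30] = 17; b[31] = 46; b[32] = 48; b[33] = 20; b[34] = 4; b[35] = 24; b[36] = 50; b[37] = 43; b[38] = 39; b[39] = 44; b[40] = 25; b[41] = 36; b[42] = 35; b[43] = 49; b[44] = 6; b[45] = 47; b[46] = 34; b[47] = 12; b[48] = 14.
The sequence repeats with period 48.
The value 13 first appears (with k ≥ 1) at b[13].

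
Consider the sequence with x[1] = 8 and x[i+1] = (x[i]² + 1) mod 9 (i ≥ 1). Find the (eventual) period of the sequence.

Computing terms: x[1] = 8, x[2] = 2, x[3] = 5, x[4] = 8.
The sequence repeats with period 3.

3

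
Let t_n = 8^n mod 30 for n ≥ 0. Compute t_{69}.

8

Computing terms: t_0 = 1; t_1 = 8; t_2 = 4; t_3 = 2; t_4 = 16; t_5 = 8.
Since t_5 = t_1 = 8, the sequence is eventually periodic: after a pre-period of length 1 it cycles with period 4.
For n ≥ 1, t_n depends only on (n - 1) mod 4. (69 - 1) mod 4 = 0, so t_{69} = t_1 = 8.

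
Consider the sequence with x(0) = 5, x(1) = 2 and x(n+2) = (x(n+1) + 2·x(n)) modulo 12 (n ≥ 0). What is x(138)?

8

We have x(0) = 5, x(1) = 2, x(2) = 0, x(3) = 4, x(4) = 4, x(5) = 0, x(6) = 8, x(7) = 8, x(8) = 0, x(9) = 4.
Since (x(8), x(9)) = (x(2), x(3)) = (0, 4) (two consecutive terms determine the rest), the sequence is eventually periodic: after a pre-period of length 2 it cycles with period 6.
For n ≥ 2, x(n) depends only on (n - 2) mod 6. (138 - 2) mod 6 = 4, so x(138) = x(6) = 8.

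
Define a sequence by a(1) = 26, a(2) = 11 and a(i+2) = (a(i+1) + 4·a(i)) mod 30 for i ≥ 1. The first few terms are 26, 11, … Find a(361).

11

a(1) = 26,  a(2) = 11,  a(3) = 25,  a(4) = 9,  a(5) = 19,  a(6) = 25,  a(7) = 11,  a(8) = 21,  a(9) = 5,  a(10) = 29,  a(11) = 19,  a(12) = 15,  a(13) = 1,  a(14) = 1,  a(15) = 5,  a(16) = 9,  a(17) = 29,  a(18) = 5,  a(19) = 1,  a(20) = 21,  a(21) = 25,  a(22) = 19,  a(23) = 29,  a(24) = 15,  a(25) = 11,  a(26) = 11,  a(27) = 25.
Since (a(26), a(27)) = (a(2), a(3)) = (11, 25) (two consecutive terms determine the rest), the sequence is eventually periodic: after a pre-period of length 1 it cycles with period 24.
For i ≥ 2, a(i) depends only on (i - 2) mod 24. (361 - 2) mod 24 = 23, so a(361) = a(25) = 11.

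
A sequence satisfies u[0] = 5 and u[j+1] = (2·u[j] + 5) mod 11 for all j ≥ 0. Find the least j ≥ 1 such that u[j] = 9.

3

Listing terms: u[0] = 5, u[1] = 4, u[2] = 2, u[3] = 9, u[4] = 1, u[5] = 7, u[6] = 8, u[7] = 10, u[8] = 3, u[9] = 0, u[10] = 5.
Since u[10] = u[0] = 5, the sequence is periodic with period 10.
The value 9 first appears (with j ≥ 1) at u[3].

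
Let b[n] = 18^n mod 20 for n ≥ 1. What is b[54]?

4

Computing terms: b[1] = 18; b[2] = 4; b[3] = 12; b[4] = 16; b[5] = 8; b[6] = 4.
Since b[6] = b[2] = 4, the sequence is eventually periodic: after a pre-period of length 1 it cycles with period 4.
For n ≥ 2, b[n] depends only on (n - 2) mod 4. (54 - 2) mod 4 = 0, so b[54] = b[2] = 4.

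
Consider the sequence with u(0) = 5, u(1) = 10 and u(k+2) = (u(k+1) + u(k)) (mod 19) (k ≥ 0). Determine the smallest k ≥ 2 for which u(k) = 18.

u(0) = 5, u(1) = 10, u(2) = 15, u(3) = 6, u(4) = 2, u(5) = 8, u(6) = 10, u(7) = 18, u(8) = 9, u(9) = 8, u(10) = 17, u(11) = 6, u(12) = 4, u(13) = 10, u(14) = 14, u(15) = 5, u(16) = 0, u(17) = 5, u(18) = 5, u(19) = 10.
Since (u(18), u(19)) = (u(0), u(1)) = (5, 10) (two consecutive terms determine the rest), the sequence is periodic with period 18.
The value 18 first appears (with k ≥ 2) at u(7).

7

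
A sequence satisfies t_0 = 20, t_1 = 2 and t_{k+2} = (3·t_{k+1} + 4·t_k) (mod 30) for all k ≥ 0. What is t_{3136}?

Listing terms: t_0 = 20; t_1 = 2; t_2 = 26; t_3 = 26; t_4 = 2; t_5 = 20; t_6 = 8; t_7 = 14; t_8 = 14; t_9 = 8; t_{10} = 20; t_{11} = 2.
The sequence repeats with period 10.
(3136 - 0) mod 10 = 6, so t_{3136} = t_6 = 8.

8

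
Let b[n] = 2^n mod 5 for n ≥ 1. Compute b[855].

Computing terms: b[1] = 2,  b[2] = 4,  b[3] = 3,  b[4] = 1,  b[5] = 2.
The sequence repeats with period 4.
So b[855] = b[1 + ((855-1) mod 4)] = b[3] = 3.

3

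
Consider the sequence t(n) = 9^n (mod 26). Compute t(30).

1

We have t(1) = 9,  t(2) = 3,  t(3) = 1,  t(4) = 9.
The sequence repeats with period 3.
(30 - 1) mod 3 = 2, so t(30) = t(3) = 1.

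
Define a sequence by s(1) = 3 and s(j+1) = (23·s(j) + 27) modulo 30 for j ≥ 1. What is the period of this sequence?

4

Listing terms: s(1) = 3, s(2) = 6, s(3) = 15, s(4) = 12, s(5) = 3.
Since s(5) = s(1) = 3, the sequence is periodic with period 4.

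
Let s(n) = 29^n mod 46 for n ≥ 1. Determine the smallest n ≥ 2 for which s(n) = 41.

s(1) = 29; s(2) = 13; s(3) = 9; s(4) = 31; s(5) = 25; s(6) = 35; s(7) = 3; s(8) = 41; s(9) = 39; s(10) = 27; s(11) = 1; s(12) = 29.
Since s(12) = s(1) = 29, the sequence is periodic with period 11.
The value 41 first appears (with n ≥ 2) at s(8).

8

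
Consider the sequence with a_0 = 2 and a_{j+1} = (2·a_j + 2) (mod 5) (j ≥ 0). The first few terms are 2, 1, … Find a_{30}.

4

a_0 = 2, a_1 = 1, a_2 = 4, a_3 = 0, a_4 = 2.
Since a_4 = a_0 = 2, the sequence is periodic with period 4.
So a_{30} = a_{0 + ((30-0) mod 4)} = a_2 = 4.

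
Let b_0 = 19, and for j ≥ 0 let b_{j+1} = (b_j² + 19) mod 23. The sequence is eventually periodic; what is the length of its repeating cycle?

We have b_0 = 19, b_1 = 12, b_2 = 2, b_3 = 0, b_4 = 19.
The sequence repeats with period 4.

4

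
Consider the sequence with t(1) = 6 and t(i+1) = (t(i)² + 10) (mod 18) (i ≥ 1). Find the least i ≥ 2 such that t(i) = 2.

3

Computing terms: t(1) = 6; t(2) = 10; t(3) = 2; t(4) = 14; t(5) = 8; t(6) = 2.
Since t(6) = t(3) = 2, the sequence is eventually periodic: after a pre-period of length 2 it cycles with period 3.
The value 2 first appears (with i ≥ 2) at t(3).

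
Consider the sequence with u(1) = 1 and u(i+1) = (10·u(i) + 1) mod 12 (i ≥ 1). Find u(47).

11

u(1) = 1,  u(2) = 11,  u(3) = 3,  u(4) = 7,  u(5) = 11.
Since u(5) = u(2) = 11, the sequence is eventually periodic: after a pre-period of length 1 it cycles with period 3.
For i ≥ 2, u(i) depends only on (i - 2) mod 3. (47 - 2) mod 3 = 0, so u(47) = u(2) = 11.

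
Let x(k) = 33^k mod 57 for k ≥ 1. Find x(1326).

x(1) = 33; x(2) = 6; x(3) = 27; x(4) = 36; x(5) = 48; x(6) = 45; x(7) = 3; x(8) = 42; x(9) = 18; x(10) = 24; x(11) = 51; x(12) = 30; x(13) = 21; x(14) = 9; x(15) = 12; x(16) = 54; x(17) = 15; x(18) = 39; x(19) = 33.
The sequence repeats with period 18.
(1326 - 1) mod 18 = 11, so x(1326) = x(12) = 30.

30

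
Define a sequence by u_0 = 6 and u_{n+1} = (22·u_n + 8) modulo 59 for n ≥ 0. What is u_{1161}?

22

Listing terms: u_0 = 6; u_1 = 22; u_2 = 20; u_3 = 35; u_4 = 11; u_5 = 14; u_6 = 21; u_7 = 57; u_8 = 23; u_9 = 42; u_{10} = 47; u_{11} = 39; u_{12} = 40; u_{13} = 3; u_{14} = 15; u_{15} = 43; u_{16} = 10; u_{17} = 51; u_{18} = 9; u_{19} = 29; u_{20} = 56; u_{21} = 1; u_{22} = 30; u_{23} = 19; u_{24} = 13; u_{25} = 58; u_{26} = 45; u_{27} = 54; u_{28} = 16; u_{29} = 6.
The sequence repeats with period 29.
(1161 - 0) mod 29 = 1, so u_{1161} = u_1 = 22.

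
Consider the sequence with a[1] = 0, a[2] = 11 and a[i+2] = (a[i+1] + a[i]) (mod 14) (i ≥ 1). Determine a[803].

We have a[1] = 0; a[2] = 11; a[3] = 11; a[4] = 8; a[5] = 5; a[6] = 13; a[7] = 4; a[8] = 3; a[9] = 7; a[10] = 10; a[11] = 3; a[12] = 13; a[13] = 2; a[14] = 1; a[15] = 3; a[16] = 4; a[17] = 7; a[18] = 11; a[19] = 4; a[20] = 1; a[21] = 5; a[22] = 6; a[23] = 11; a[24] = 3; a[25] = 0; a[26] = 3; a[27] = 3; a[28] = 6; a[29] = 9; a[30] = 1; a[31] = 10; a[32] = 11; a[33] = 7; a[34] = 4; a[35] = 11; a[36] = 1; a[37] = 12; a[38] = 13; a[39] = 11; a[40] = 10; a[41] = 7; a[42] = 3; a[43] = 10; a[44] = 13; a[45] = 9; a[46] = 8; a[47] = 3; a[48] = 11; a[49] = 0; a[50] = 11.
The sequence repeats with period 48.
(803 - 1) mod 48 = 34, so a[803] = a[35] = 11.

11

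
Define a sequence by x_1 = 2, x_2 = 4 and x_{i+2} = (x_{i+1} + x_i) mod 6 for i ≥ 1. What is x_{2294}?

2

Listing terms: x_1 = 2, x_2 = 4, x_3 = 0, x_4 = 4, x_5 = 4, x_6 = 2, x_7 = 0, x_8 = 2, x_9 = 2, x_{10} = 4.
The sequence repeats with period 8.
So x_{2294} = x_{1 + ((2294-1) mod 8)} = x_6 = 2.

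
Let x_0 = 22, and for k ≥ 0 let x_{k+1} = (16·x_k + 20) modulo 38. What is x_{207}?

x_0 = 22, x_1 = 30, x_2 = 6, x_3 = 2, x_4 = 14, x_5 = 16, x_6 = 10, x_7 = 28, x_8 = 12, x_9 = 22.
The sequence repeats with period 9.
So x_{207} = x_{0 + ((207-0) mod 9)} = x_0 = 22.

22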